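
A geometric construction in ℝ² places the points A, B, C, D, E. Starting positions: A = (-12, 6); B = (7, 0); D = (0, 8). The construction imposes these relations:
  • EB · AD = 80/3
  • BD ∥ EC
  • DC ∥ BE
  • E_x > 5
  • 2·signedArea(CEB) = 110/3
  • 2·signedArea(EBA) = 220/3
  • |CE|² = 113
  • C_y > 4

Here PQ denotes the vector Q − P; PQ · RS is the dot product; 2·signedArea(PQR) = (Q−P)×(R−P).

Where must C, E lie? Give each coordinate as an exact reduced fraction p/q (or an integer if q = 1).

C = (-5/3, 14/3)
E = (16/3, -10/3)

1. E_x = 16/3  [2·signedArea(EBA) = 220/3 ∩ EB · AD = 80/3]
2. E_y = -10/3  [2·signedArea(EBA) = 220/3 ∩ EB · AD = 80/3]
   → E = (16/3, -10/3)
3. C_x = -5/3  [2·signedArea(CEB) = 110/3 ∩ BD ∥ EC]
4. C_y = 14/3  [2·signedArea(CEB) = 110/3 ∩ BD ∥ EC]
   → C = (-5/3, 14/3)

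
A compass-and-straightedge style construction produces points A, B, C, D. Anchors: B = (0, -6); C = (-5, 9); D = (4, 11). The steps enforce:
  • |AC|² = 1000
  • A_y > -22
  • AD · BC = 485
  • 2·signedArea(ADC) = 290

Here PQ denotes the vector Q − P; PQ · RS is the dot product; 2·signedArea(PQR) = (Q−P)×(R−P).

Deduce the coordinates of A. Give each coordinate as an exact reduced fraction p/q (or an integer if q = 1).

A = (5, -21)

1. A_x = 5  [2·signedArea(ADC) = 290 ∩ AD · BC = 485]
2. A_y = -21  [2·signedArea(ADC) = 290 ∩ AD · BC = 485]
   → A = (5, -21)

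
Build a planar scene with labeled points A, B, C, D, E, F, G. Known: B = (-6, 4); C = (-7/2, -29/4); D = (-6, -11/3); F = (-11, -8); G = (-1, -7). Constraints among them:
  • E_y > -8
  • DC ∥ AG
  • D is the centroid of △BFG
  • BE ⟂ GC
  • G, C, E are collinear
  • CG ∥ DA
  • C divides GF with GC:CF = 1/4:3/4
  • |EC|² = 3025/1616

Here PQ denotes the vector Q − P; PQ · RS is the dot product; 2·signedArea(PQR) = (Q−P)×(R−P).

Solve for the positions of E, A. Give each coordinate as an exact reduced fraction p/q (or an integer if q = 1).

1. E_x = -491/101  [G, C, E are collinear ∩ BE ⟂ GC]
2. E_y = -746/101  [G, C, E are collinear ∩ BE ⟂ GC]
   → E = (-491/101, -746/101)
3. A_x = -7/2  [DC ∥ AG ∩ CG ∥ DA]
4. A_y = -41/12  [DC ∥ AG ∩ CG ∥ DA]
   → A = (-7/2, -41/12)

A = (-7/2, -41/12)
E = (-491/101, -746/101)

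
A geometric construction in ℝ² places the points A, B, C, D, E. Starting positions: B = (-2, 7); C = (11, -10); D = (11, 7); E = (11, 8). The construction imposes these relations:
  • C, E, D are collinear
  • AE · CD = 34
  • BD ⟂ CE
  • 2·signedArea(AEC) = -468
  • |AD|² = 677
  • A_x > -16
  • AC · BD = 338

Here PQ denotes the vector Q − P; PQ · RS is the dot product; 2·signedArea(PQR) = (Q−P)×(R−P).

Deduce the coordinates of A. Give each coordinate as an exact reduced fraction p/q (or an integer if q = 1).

A = (-15, 6)

1. A_x = -15  [AC · BD = 338 ∩ AE · CD = 34]
2. A_y = 6  [AC · BD = 338 ∩ AE · CD = 34]
   → A = (-15, 6)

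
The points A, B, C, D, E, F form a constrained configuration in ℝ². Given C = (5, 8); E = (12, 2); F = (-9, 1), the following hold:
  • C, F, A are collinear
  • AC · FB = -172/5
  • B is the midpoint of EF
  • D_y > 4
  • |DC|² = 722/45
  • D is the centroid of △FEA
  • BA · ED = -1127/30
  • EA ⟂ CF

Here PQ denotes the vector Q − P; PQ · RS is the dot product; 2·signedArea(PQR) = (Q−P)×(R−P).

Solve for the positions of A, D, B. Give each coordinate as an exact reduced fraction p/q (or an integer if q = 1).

1. A_x = 41/5  [C, F, A are collinear ∩ EA ⟂ CF]
2. A_y = 48/5  [C, F, A are collinear ∩ EA ⟂ CF]
   → A = (41/5, 48/5)
3. D_x = 56/15  [D is the centroid of △FEA]
4. D_y = 21/5  [D is the centroid of △FEA]
   → D = (56/15, 21/5)
5. B_x = 3/2  [B is the midpoint of EF]
6. B_y = 3/2  [B is the midpoint of EF]
   → B = (3/2, 3/2)

A = (41/5, 48/5)
B = (3/2, 3/2)
D = (56/15, 21/5)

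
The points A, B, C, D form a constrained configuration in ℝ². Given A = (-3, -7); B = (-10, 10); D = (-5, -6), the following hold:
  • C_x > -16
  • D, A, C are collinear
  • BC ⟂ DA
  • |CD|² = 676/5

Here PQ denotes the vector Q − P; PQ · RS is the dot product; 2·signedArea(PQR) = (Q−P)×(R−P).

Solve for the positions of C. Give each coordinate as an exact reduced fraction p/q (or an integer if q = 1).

1. C_x = -77/5  [D, A, C are collinear ∩ BC ⟂ DA]
2. C_y = -4/5  [D, A, C are collinear ∩ BC ⟂ DA]
   → C = (-77/5, -4/5)

C = (-77/5, -4/5)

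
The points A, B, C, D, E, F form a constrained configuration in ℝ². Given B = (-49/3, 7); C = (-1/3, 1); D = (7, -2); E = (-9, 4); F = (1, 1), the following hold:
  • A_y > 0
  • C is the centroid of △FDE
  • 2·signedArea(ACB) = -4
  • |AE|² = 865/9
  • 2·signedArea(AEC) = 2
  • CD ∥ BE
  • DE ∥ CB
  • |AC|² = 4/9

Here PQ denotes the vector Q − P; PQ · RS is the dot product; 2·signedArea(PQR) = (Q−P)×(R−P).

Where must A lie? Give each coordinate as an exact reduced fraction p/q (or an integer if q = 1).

1. A_x = 1/3  [2·signedArea(AEC) = 2 ∩ 2·signedArea(ACB) = -4]
2. A_y = 1  [2·signedArea(AEC) = 2 ∩ 2·signedArea(ACB) = -4]
   → A = (1/3, 1)

A = (1/3, 1)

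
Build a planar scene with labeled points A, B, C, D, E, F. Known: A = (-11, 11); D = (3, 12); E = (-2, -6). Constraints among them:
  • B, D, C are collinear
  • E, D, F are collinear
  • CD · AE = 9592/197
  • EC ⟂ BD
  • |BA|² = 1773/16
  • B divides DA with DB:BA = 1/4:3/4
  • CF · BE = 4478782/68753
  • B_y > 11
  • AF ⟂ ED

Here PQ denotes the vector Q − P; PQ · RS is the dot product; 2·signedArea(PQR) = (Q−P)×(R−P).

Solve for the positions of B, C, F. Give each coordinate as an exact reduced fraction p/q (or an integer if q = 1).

B = (-1/2, 47/4)
C = (-641/197, 2276/197)
F = (607/349, 2604/349)

1. B_x = -1/2  [B divides DA with DB:BA = 1/4:3/4]
2. B_y = 47/4  [B divides DA with DB:BA = 1/4:3/4]
   → B = (-1/2, 47/4)
3. C_x = -641/197  [B, D, C are collinear ∩ EC ⟂ BD]
4. C_y = 2276/197  [B, D, C are collinear ∩ EC ⟂ BD]
   → C = (-641/197, 2276/197)
5. F_x = 607/349  [E, D, F are collinear ∩ AF ⟂ ED]
6. F_y = 2604/349  [E, D, F are collinear ∩ AF ⟂ ED]
   → F = (607/349, 2604/349)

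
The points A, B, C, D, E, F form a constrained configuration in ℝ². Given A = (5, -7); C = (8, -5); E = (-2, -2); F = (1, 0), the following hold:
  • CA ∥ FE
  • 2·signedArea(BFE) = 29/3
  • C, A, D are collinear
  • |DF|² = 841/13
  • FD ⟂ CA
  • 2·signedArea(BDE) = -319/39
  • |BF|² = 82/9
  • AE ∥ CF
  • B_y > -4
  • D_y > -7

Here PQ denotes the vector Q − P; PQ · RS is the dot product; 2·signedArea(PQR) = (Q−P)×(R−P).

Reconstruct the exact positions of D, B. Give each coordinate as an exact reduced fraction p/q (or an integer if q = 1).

1. D_x = 71/13  [C, A, D are collinear ∩ FD ⟂ CA]
2. D_y = -87/13  [C, A, D are collinear ∩ FD ⟂ CA]
   → D = (71/13, -87/13)
3. B_x = 4/3  [2·signedArea(BFE) = 29/3 ∩ 2·signedArea(BDE) = -319/39]
4. B_y = -3  [2·signedArea(BFE) = 29/3 ∩ 2·signedArea(BDE) = -319/39]
   → B = (4/3, -3)

B = (4/3, -3)
D = (71/13, -87/13)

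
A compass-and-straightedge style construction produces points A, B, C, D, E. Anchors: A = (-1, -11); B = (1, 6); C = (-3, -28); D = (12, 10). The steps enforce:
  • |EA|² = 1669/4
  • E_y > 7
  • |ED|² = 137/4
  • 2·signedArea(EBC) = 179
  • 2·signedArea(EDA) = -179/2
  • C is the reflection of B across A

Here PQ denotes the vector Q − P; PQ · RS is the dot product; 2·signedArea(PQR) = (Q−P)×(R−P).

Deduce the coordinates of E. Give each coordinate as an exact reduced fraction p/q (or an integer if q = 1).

E = (13/2, 8)

1. E_x = 13/2  [2·signedArea(EBC) = 179 ∩ 2·signedArea(EDA) = -179/2]
2. E_y = 8  [2·signedArea(EBC) = 179 ∩ 2·signedArea(EDA) = -179/2]
   → E = (13/2, 8)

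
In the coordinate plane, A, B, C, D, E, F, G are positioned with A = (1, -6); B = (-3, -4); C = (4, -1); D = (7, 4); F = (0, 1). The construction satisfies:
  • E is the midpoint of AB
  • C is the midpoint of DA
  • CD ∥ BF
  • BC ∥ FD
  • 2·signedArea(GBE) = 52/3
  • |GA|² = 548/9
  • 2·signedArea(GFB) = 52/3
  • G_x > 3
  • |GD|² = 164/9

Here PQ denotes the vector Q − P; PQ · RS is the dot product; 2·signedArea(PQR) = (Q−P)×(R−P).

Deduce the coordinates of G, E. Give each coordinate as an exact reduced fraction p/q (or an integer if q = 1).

E = (-1, -5)
G = (11/3, 4/3)

1. G_x = 11/3  [line 5·x + -3·y + -43/3 = 0 ∩ |GA|² = 548/9]
2. G_y = 4/3  [line 5·x + -3·y + -43/3 = 0 ∩ |GA|² = 548/9]
   → G = (11/3, 4/3)
3. E_x = -1  [E is the midpoint of AB]
4. E_y = -5  [E is the midpoint of AB]
   → E = (-1, -5)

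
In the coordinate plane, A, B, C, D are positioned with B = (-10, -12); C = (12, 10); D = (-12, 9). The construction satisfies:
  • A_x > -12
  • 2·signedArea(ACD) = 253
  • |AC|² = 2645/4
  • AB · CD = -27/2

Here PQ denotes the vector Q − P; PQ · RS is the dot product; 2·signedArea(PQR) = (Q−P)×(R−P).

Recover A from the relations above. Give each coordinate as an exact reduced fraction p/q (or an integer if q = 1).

1. A_x = -11  [AB · CD = -27/2 ∩ 2·signedArea(ACD) = 253]
2. A_y = -3/2  [AB · CD = -27/2 ∩ 2·signedArea(ACD) = 253]
   → A = (-11, -3/2)

A = (-11, -3/2)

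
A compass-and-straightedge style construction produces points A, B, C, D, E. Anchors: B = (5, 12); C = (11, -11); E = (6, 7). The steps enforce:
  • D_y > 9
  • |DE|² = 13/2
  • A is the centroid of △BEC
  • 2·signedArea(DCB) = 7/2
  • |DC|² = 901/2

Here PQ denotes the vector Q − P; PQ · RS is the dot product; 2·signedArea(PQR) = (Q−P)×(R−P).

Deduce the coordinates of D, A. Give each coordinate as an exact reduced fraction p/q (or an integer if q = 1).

1. D_x = 11/2  [line -23·x + -6·y + 367/2 = 0 ∩ |DC|² = 901/2]
2. D_y = 19/2  [line -23·x + -6·y + 367/2 = 0 ∩ |DC|² = 901/2]
   → D = (11/2, 19/2)
3. A_x = 22/3  [A is the centroid of △BEC]
4. A_y = 8/3  [A is the centroid of △BEC]
   → A = (22/3, 8/3)

A = (22/3, 8/3)
D = (11/2, 19/2)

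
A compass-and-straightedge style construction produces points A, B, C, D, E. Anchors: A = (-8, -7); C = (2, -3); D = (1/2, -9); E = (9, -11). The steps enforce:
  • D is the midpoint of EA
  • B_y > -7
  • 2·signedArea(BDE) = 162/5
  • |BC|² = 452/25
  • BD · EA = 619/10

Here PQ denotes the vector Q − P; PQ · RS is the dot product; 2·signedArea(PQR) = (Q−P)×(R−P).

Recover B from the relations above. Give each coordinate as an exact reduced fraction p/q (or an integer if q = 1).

B = (24/5, -31/5)

1. B_x = 24/5  [BD · EA = 619/10 ∩ 2·signedArea(BDE) = 162/5]
2. B_y = -31/5  [BD · EA = 619/10 ∩ 2·signedArea(BDE) = 162/5]
   → B = (24/5, -31/5)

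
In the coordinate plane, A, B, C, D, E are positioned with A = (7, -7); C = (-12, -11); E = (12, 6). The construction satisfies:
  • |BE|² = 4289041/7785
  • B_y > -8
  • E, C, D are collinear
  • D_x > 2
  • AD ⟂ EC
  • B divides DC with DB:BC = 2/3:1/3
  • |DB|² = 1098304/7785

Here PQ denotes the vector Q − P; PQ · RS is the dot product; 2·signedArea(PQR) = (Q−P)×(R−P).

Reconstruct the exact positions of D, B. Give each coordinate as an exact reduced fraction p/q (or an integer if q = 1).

1. D_x = 2196/865  [E, C, D are collinear ∩ AD ⟂ EC]
2. D_y = -607/865  [E, C, D are collinear ∩ AD ⟂ EC]
   → D = (2196/865, -607/865)
3. B_x = -6188/865  [B divides DC with DB:BC = 2/3:1/3]
4. B_y = -19637/2595  [B divides DC with DB:BC = 2/3:1/3]
   → B = (-6188/865, -19637/2595)

B = (-6188/865, -19637/2595)
D = (2196/865, -607/865)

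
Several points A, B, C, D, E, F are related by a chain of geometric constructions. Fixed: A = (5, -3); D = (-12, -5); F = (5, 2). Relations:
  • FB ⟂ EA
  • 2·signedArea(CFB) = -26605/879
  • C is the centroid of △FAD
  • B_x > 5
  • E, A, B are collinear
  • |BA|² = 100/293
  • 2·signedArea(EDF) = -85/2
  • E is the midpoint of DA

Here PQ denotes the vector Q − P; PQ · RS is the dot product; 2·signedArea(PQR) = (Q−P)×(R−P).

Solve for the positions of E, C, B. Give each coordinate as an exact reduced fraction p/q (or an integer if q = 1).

B = (1635/293, -859/293)
C = (-2/3, -2)
E = (-7/2, -4)

1. E_x = -7/2  [E is the midpoint of DA]
2. E_y = -4  [E is the midpoint of DA]
   → E = (-7/2, -4)
3. C_x = -2/3  [C is the centroid of △FAD]
4. C_y = -2  [C is the centroid of △FAD]
   → C = (-2/3, -2)
5. B_x = 1635/293  [E, A, B are collinear ∩ FB ⟂ EA]
6. B_y = -859/293  [E, A, B are collinear ∩ FB ⟂ EA]
   → B = (1635/293, -859/293)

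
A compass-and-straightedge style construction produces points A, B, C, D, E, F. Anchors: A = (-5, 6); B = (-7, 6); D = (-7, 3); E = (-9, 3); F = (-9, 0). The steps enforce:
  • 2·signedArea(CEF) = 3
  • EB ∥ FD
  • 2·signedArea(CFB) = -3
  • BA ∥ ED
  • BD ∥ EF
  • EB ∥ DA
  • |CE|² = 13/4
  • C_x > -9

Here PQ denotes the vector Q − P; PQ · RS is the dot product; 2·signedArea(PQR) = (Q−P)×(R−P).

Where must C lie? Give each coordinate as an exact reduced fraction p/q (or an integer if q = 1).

C = (-8, 3/2)

1. C_x = -8  [2·signedArea(CEF) = 3 ∩ 2·signedArea(CFB) = -3]
2. C_y = 3/2  [2·signedArea(CEF) = 3 ∩ 2·signedArea(CFB) = -3]
   → C = (-8, 3/2)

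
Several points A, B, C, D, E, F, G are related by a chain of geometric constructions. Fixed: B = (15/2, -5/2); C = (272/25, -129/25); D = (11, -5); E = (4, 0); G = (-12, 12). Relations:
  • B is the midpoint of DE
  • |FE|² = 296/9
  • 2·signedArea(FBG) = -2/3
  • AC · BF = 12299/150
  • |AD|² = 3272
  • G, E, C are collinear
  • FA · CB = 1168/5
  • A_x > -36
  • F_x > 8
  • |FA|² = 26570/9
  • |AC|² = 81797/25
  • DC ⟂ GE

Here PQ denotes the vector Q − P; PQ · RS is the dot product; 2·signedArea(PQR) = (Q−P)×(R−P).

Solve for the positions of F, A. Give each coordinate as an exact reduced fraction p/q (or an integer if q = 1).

1. F_x = 26/3  [line -29/2·x + -39/2·y + 182/3 = 0 ∩ |FE|² = 296/9]
2. F_y = -10/3  [line -29/2·x + -39/2·y + 182/3 = 0 ∩ |FE|² = 296/9]
   → F = (26/3, -10/3)
3. A_x = -35  [AC · BF = 12299/150 ∩ FA · CB = 1168/5]
4. A_y = 29  [AC · BF = 12299/150 ∩ FA · CB = 1168/5]
   → A = (-35, 29)

A = (-35, 29)
F = (26/3, -10/3)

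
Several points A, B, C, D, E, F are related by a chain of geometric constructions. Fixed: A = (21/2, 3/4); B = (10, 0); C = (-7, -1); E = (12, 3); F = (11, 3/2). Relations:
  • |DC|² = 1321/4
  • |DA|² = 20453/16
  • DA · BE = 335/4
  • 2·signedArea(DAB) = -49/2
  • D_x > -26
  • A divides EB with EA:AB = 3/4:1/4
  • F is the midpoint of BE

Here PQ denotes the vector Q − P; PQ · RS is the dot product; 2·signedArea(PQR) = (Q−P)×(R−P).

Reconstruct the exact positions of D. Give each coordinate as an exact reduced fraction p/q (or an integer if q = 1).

1. D_x = -25  [2·signedArea(DAB) = -49/2 ∩ DA · BE = 335/4]
2. D_y = -7/2  [2·signedArea(DAB) = -49/2 ∩ DA · BE = 335/4]
   → D = (-25, -7/2)

D = (-25, -7/2)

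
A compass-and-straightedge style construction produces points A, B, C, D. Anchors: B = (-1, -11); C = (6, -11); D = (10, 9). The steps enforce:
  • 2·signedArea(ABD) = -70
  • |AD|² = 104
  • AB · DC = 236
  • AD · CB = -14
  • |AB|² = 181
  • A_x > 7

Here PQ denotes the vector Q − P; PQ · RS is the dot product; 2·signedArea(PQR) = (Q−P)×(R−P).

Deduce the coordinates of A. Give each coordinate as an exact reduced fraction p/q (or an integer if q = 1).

A = (8, -1)

1. A_x = 8  [2·signedArea(ABD) = -70 ∩ AD · CB = -14]
2. A_y = -1  [2·signedArea(ABD) = -70 ∩ AD · CB = -14]
   → A = (8, -1)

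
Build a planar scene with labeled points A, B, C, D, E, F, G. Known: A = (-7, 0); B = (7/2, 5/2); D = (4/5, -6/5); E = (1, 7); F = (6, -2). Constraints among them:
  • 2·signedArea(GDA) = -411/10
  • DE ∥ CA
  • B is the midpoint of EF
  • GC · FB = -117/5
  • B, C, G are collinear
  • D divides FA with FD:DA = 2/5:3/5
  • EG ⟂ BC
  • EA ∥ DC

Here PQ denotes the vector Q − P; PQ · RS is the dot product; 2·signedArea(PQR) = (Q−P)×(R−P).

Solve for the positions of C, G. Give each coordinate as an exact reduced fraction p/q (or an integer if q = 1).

1. C_x = -36/5  [DE ∥ CA ∩ EA ∥ DC]
2. C_y = -41/5  [DE ∥ CA ∩ EA ∥ DC]
   → C = (-36/5, -41/5)
3. G_x = 9/2  [B, C, G are collinear ∩ EG ⟂ BC]
4. G_y = 7/2  [B, C, G are collinear ∩ EG ⟂ BC]
   → G = (9/2, 7/2)

C = (-36/5, -41/5)
G = (9/2, 7/2)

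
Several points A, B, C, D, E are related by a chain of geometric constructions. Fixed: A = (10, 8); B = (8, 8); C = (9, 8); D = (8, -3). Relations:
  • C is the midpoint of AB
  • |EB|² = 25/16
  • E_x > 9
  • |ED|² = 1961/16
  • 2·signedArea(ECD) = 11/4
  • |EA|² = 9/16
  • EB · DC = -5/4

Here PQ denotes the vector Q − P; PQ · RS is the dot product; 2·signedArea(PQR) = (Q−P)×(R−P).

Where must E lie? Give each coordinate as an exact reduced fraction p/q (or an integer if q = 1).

1. E_x = 37/4  [2·signedArea(ECD) = 11/4 ∩ EB · DC = -5/4]
2. E_y = 8  [2·signedArea(ECD) = 11/4 ∩ EB · DC = -5/4]
   → E = (37/4, 8)

E = (37/4, 8)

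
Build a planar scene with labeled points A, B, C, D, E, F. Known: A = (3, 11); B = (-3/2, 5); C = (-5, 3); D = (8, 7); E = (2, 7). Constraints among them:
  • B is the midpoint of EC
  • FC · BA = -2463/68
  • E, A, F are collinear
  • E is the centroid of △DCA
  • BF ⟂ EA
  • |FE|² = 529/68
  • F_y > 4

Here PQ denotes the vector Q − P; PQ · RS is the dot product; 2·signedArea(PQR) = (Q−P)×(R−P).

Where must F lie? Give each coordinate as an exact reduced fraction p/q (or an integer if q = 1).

F = (45/34, 73/17)

1. F_x = 45/34  [E, A, F are collinear ∩ BF ⟂ EA]
2. F_y = 73/17  [E, A, F are collinear ∩ BF ⟂ EA]
   → F = (45/34, 73/17)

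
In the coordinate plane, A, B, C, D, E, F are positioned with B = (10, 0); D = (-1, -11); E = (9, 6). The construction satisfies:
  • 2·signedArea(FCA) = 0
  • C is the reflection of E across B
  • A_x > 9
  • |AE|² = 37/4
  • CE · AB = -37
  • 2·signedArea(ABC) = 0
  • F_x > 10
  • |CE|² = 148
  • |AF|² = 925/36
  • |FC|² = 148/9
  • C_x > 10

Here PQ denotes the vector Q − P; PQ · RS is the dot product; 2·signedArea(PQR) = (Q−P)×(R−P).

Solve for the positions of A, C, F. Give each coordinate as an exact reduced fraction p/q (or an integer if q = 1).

1. C_x = 11  [C is the reflection of E across B]
2. C_y = -6  [C is the reflection of E across B]
   → C = (11, -6)
3. A_x = 19/2  [2·signedArea(ABC) = 0 ∩ CE · AB = -37]
4. A_y = 3  [2·signedArea(ABC) = 0 ∩ CE · AB = -37]
   → A = (19/2, 3)
5. F_x = 31/3  [line -9·x + -3/2·y + 90 = 0 ∩ |AF|² = 925/36]
6. F_y = -2  [line -9·x + -3/2·y + 90 = 0 ∩ |AF|² = 925/36]
   → F = (31/3, -2)

A = (19/2, 3)
C = (11, -6)
F = (31/3, -2)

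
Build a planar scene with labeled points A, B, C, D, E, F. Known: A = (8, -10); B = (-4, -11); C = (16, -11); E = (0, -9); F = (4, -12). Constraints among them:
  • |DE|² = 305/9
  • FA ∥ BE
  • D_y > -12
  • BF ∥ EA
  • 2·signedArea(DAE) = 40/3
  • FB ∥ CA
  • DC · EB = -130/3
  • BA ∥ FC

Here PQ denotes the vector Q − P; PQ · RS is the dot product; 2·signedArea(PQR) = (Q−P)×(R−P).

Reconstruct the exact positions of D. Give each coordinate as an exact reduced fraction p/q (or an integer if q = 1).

1. D_x = 16/3  [DC · EB = -130/3 ∩ 2·signedArea(DAE) = 40/3]
2. D_y = -34/3  [DC · EB = -130/3 ∩ 2·signedArea(DAE) = 40/3]
   → D = (16/3, -34/3)

D = (16/3, -34/3)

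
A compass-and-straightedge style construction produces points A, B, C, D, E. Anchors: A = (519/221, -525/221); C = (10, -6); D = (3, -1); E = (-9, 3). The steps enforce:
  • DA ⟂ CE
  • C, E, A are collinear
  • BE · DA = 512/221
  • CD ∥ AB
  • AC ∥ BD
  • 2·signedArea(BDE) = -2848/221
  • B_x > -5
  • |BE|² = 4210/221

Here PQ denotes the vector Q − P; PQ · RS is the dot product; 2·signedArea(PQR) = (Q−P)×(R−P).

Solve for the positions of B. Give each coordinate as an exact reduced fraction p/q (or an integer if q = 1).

B = (-1028/221, 580/221)

1. B_x = -1028/221  [AC ∥ BD ∩ CD ∥ AB]
2. B_y = 580/221  [AC ∥ BD ∩ CD ∥ AB]
   → B = (-1028/221, 580/221)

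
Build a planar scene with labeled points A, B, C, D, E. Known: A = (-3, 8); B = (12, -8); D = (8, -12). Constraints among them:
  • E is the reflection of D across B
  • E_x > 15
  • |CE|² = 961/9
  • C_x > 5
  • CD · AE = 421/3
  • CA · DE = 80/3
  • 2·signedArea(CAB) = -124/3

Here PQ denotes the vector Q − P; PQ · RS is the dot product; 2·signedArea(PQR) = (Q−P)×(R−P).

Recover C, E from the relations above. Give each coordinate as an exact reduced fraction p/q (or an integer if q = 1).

C = (17/3, -4)
E = (16, -4)

1. E_x = 16  [E is the reflection of D across B]
2. E_y = -4  [E is the reflection of D across B]
   → E = (16, -4)
3. C_x = 17/3  [CA · DE = 80/3 ∩ CD · AE = 421/3]
4. C_y = -4  [CA · DE = 80/3 ∩ CD · AE = 421/3]
   → C = (17/3, -4)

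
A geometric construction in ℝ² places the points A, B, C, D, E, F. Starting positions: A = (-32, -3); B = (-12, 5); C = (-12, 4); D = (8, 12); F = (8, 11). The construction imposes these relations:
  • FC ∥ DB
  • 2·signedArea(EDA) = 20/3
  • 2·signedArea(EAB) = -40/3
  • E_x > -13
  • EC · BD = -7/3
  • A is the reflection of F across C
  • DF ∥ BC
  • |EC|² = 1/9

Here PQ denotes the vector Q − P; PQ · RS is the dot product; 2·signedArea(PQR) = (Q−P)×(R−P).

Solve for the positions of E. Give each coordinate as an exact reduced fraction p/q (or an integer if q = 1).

1. E_x = -12  [2·signedArea(EDA) = 20/3 ∩ EC · BD = -7/3]
2. E_y = 13/3  [2·signedArea(EDA) = 20/3 ∩ EC · BD = -7/3]
   → E = (-12, 13/3)

E = (-12, 13/3)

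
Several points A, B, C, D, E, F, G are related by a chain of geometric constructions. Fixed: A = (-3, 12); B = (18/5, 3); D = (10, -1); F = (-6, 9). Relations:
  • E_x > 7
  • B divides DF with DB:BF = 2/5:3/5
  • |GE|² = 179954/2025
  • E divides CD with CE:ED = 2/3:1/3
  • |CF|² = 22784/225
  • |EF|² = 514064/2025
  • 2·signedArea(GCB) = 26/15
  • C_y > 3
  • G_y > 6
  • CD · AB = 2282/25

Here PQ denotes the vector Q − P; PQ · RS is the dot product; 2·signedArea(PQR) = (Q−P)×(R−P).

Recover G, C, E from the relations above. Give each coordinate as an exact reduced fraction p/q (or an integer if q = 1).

C = (38/15, 11/3)
E = (338/45, 5/9)
G = (1/3, 20/3)

1. C_x = 38/15  [line -33/5·x + 9·y + -407/25 = 0 ∩ |CF|² = 22784/225]
2. C_y = 11/3  [line -33/5·x + 9·y + -407/25 = 0 ∩ |CF|² = 22784/225]
   → C = (38/15, 11/3)
3. E_x = 338/45  [E divides CD with CE:ED = 2/3:1/3]
4. E_y = 5/9  [E divides CD with CE:ED = 2/3:1/3]
   → E = (338/45, 5/9)
5. G_x = 1/3  [line 2/3·x + 16/15·y + -22/3 = 0 ∩ |GE|² = 179954/2025]
6. G_y = 20/3  [line 2/3·x + 16/15·y + -22/3 = 0 ∩ |GE|² = 179954/2025]
   → G = (1/3, 20/3)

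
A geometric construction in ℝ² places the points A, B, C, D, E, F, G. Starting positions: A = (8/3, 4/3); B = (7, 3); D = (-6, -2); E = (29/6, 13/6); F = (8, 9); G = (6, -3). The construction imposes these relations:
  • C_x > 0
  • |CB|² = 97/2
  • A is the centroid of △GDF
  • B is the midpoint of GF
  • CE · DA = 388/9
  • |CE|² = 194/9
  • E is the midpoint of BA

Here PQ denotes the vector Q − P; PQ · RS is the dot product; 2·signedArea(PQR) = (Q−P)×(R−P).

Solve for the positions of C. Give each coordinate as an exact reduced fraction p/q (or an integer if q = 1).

1. C_x = 1/2  [line -26/3·x + -10/3·y + 6 = 0 ∩ |CB|² = 97/2]
2. C_y = 1/2  [line -26/3·x + -10/3·y + 6 = 0 ∩ |CB|² = 97/2]
   → C = (1/2, 1/2)

C = (1/2, 1/2)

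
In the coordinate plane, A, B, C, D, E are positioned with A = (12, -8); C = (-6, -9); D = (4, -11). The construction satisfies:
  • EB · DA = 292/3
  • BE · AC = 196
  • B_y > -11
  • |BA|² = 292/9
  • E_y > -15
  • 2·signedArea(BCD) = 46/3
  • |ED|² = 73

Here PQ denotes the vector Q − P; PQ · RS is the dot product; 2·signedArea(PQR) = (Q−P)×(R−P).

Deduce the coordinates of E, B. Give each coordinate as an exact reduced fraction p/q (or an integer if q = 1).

1. B_x = 20/3  [line 2·x + 10·y + 260/3 = 0 ∩ |BA|² = 292/9]
2. B_y = -10  [line 2·x + 10·y + 260/3 = 0 ∩ |BA|² = 292/9]
   → B = (20/3, -10)
3. E_x = -4  [EB · DA = 292/3 ∩ BE · AC = 196]
4. E_y = -14  [EB · DA = 292/3 ∩ BE · AC = 196]
   → E = (-4, -14)

B = (20/3, -10)
E = (-4, -14)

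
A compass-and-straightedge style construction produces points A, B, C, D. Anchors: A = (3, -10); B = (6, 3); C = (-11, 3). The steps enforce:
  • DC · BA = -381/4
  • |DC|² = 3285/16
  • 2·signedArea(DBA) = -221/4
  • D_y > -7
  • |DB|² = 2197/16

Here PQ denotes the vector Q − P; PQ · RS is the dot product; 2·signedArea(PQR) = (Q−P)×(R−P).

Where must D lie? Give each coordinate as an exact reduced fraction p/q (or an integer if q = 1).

1. D_x = -1/2  [2·signedArea(DBA) = -221/4 ∩ DC · BA = -381/4]
2. D_y = -27/4  [2·signedArea(DBA) = -221/4 ∩ DC · BA = -381/4]
   → D = (-1/2, -27/4)

D = (-1/2, -27/4)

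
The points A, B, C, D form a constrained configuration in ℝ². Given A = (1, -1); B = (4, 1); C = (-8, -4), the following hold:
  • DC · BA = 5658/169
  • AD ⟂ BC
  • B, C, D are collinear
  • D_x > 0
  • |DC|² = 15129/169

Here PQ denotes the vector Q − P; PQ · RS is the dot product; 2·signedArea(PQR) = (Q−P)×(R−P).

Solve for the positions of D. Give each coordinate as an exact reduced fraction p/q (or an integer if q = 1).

1. D_x = 124/169  [B, C, D are collinear ∩ AD ⟂ BC]
2. D_y = -61/169  [B, C, D are collinear ∩ AD ⟂ BC]
   → D = (124/169, -61/169)

D = (124/169, -61/169)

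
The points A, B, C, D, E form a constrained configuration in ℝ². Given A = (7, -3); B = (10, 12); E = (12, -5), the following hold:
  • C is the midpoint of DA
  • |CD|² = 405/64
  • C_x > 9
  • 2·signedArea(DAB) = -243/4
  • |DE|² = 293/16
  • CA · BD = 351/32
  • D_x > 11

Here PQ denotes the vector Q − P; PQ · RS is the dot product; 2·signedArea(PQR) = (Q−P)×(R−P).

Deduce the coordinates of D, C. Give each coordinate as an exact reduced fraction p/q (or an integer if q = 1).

C = (37/4, -15/8)
D = (23/2, -3/4)

1. D_x = 23/2  [line -15·x + 3·y + 699/4 = 0 ∩ |DE|² = 293/16]
2. D_y = -3/4  [line -15·x + 3·y + 699/4 = 0 ∩ |DE|² = 293/16]
   → D = (23/2, -3/4)
3. C_x = 37/4  [C is the midpoint of DA]
4. C_y = -15/8  [C is the midpoint of DA]
   → C = (37/4, -15/8)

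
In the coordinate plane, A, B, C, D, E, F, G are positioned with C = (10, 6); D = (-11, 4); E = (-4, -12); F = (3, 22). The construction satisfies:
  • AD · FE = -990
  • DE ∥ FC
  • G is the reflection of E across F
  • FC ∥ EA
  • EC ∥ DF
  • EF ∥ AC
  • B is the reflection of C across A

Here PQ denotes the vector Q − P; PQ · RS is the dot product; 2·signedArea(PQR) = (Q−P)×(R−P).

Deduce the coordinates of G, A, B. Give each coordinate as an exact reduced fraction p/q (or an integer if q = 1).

A = (3, -28)
B = (-4, -62)
G = (10, 56)

1. G_x = 10  [G is the reflection of E across F]
2. G_y = 56  [G is the reflection of E across F]
   → G = (10, 56)
3. A_x = 3  [EF ∥ AC ∩ FC ∥ EA]
4. A_y = -28  [EF ∥ AC ∩ FC ∥ EA]
   → A = (3, -28)
5. B_x = -4  [B is the reflection of C across A]
6. B_y = -62  [B is the reflection of C across A]
   → B = (-4, -62)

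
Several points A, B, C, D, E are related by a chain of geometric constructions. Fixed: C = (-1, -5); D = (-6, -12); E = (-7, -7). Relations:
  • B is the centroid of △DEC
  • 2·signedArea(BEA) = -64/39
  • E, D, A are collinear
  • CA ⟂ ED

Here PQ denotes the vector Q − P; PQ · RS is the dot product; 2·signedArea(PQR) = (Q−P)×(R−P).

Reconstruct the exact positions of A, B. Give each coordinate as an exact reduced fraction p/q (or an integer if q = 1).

A = (-93/13, -81/13)
B = (-14/3, -8)

1. A_x = -93/13  [E, D, A are collinear ∩ CA ⟂ ED]
2. A_y = -81/13  [E, D, A are collinear ∩ CA ⟂ ED]
   → A = (-93/13, -81/13)
3. B_x = -14/3  [B is the centroid of △DEC]
4. B_y = -8  [B is the centroid of △DEC]
   → B = (-14/3, -8)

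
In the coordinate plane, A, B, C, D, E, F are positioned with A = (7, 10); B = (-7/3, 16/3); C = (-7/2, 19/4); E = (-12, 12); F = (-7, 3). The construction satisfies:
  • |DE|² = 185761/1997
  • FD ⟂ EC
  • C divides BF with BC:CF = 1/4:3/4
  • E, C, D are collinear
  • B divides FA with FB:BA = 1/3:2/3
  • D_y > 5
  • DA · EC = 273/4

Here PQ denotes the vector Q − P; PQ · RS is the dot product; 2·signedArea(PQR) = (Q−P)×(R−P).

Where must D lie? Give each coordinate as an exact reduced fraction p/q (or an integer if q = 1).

1. D_x = -9310/1997  [E, C, D are collinear ∩ FD ⟂ EC]
2. D_y = 11465/1997  [E, C, D are collinear ∩ FD ⟂ EC]
   → D = (-9310/1997, 11465/1997)

D = (-9310/1997, 11465/1997)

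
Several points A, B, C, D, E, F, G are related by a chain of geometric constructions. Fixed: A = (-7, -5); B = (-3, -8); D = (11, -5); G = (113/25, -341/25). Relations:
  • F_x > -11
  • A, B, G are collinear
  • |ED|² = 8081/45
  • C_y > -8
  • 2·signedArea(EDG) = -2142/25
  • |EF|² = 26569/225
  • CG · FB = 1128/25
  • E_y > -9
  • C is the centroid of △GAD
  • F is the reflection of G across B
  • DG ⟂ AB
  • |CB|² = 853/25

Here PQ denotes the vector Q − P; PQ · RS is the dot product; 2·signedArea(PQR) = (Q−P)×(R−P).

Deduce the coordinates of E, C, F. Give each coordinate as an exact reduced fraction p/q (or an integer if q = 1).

C = (71/25, -197/25)
E = (-137/75, -222/25)
F = (-263/25, -59/25)

1. C_x = 71/25  [C is the centroid of △GAD]
2. C_y = -197/25  [C is the centroid of △GAD]
   → C = (71/25, -197/25)
3. F_x = -263/25  [F is the reflection of G across B]
4. F_y = -59/25  [F is the reflection of G across B]
   → F = (-263/25, -59/25)
5. E_x = -137/75  [line 216/25·x + -162/25·y + -1044/25 = 0 ∩ |EF|² = 26569/225]
6. E_y = -222/25  [line 216/25·x + -162/25·y + -1044/25 = 0 ∩ |EF|² = 26569/225]
   → E = (-137/75, -222/25)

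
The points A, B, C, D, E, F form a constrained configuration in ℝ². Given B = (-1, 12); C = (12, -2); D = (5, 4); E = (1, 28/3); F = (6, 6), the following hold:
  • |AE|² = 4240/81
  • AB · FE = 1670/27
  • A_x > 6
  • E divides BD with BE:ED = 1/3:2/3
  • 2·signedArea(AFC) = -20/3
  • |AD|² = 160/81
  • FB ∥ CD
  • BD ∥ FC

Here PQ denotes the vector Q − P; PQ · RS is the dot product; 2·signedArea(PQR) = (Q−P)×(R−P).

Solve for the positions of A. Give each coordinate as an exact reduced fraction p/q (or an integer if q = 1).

A = (19/3, 40/9)

1. A_x = 19/3  [2·signedArea(AFC) = -20/3 ∩ AB · FE = 1670/27]
2. A_y = 40/9  [2·signedArea(AFC) = -20/3 ∩ AB · FE = 1670/27]
   → A = (19/3, 40/9)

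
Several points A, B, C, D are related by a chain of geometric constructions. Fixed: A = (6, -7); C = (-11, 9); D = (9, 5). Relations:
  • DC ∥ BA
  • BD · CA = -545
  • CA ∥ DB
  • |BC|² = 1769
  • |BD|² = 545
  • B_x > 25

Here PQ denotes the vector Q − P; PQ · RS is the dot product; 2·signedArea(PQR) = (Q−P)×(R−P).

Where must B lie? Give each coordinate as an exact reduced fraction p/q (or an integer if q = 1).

B = (26, -11)

1. B_x = 26  [DC ∥ BA ∩ CA ∥ DB]
2. B_y = -11  [DC ∥ BA ∩ CA ∥ DB]
   → B = (26, -11)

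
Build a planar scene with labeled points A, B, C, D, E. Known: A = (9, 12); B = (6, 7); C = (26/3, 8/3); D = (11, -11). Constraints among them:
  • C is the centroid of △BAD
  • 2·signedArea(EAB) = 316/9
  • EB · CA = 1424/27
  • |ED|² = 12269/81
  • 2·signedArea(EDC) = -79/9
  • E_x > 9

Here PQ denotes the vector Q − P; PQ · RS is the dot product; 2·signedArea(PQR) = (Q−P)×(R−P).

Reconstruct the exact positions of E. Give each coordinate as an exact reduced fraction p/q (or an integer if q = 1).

E = (86/9, 11/9)

1. E_x = 86/9  [2·signedArea(EDC) = -79/9 ∩ 2·signedArea(EAB) = 316/9]
2. E_y = 11/9  [2·signedArea(EDC) = -79/9 ∩ 2·signedArea(EAB) = 316/9]
   → E = (86/9, 11/9)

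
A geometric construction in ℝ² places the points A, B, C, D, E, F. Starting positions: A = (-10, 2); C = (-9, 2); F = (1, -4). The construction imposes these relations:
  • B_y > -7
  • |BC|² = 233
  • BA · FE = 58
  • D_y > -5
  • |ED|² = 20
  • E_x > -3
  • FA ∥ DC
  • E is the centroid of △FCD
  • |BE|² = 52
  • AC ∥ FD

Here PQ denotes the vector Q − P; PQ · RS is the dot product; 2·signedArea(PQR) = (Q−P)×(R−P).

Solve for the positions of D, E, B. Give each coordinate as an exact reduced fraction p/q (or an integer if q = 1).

B = (4, -6)
D = (2, -4)
E = (-2, -2)

1. D_x = 2  [FA ∥ DC ∩ AC ∥ FD]
2. D_y = -4  [FA ∥ DC ∩ AC ∥ FD]
   → D = (2, -4)
3. E_x = -2  [E is the centroid of △FCD]
4. E_y = -2  [E is the centroid of △FCD]
   → E = (-2, -2)
5. B_x = 4  [line 3·x + -2·y + -24 = 0 ∩ |BE|² = 52]
6. B_y = -6  [line 3·x + -2·y + -24 = 0 ∩ |BE|² = 52]
   → B = (4, -6)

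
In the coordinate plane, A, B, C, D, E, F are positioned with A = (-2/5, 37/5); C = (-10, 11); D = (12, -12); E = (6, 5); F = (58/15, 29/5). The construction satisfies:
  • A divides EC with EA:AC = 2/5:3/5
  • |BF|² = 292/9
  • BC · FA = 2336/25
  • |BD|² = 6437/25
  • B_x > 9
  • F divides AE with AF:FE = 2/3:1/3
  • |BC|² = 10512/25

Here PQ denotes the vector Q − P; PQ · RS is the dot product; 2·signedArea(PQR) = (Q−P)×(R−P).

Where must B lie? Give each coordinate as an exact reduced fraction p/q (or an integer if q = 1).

B = (46/5, 19/5)

1. B_x = 46/5  [line 64/15·x + -8/5·y + -2488/75 = 0 ∩ |BC|² = 10512/25]
2. B_y = 19/5  [line 64/15·x + -8/5·y + -2488/75 = 0 ∩ |BC|² = 10512/25]
   → B = (46/5, 19/5)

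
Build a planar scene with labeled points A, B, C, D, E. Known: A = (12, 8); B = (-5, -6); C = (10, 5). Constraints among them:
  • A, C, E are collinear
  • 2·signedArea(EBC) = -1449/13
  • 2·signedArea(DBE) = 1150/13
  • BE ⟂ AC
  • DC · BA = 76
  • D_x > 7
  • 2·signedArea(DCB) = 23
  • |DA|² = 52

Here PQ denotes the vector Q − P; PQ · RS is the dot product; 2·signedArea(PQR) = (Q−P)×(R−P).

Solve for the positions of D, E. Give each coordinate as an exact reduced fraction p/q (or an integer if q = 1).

1. D_x = 8  [DC · BA = 76 ∩ 2·signedArea(DCB) = 23]
2. D_y = 2  [DC · BA = 76 ∩ 2·signedArea(DCB) = 23]
   → D = (8, 2)
3. E_x = 4/13  [2·signedArea(DBE) = 1150/13 ∩ A, C, E are collinear]
4. E_y = -124/13  [2·signedArea(DBE) = 1150/13 ∩ A, C, E are collinear]
   → E = (4/13, -124/13)

D = (8, 2)
E = (4/13, -124/13)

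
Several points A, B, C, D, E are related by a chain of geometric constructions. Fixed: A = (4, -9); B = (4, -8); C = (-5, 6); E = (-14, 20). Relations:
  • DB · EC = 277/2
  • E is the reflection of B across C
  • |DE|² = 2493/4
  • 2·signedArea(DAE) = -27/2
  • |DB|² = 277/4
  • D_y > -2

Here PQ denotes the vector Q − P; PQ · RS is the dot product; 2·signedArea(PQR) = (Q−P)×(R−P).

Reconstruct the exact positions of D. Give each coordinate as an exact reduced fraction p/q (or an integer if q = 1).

D = (-1/2, -1)

1. D_x = -1/2  [2·signedArea(DAE) = -27/2 ∩ DB · EC = 277/2]
2. D_y = -1  [2·signedArea(DAE) = -27/2 ∩ DB · EC = 277/2]
   → D = (-1/2, -1)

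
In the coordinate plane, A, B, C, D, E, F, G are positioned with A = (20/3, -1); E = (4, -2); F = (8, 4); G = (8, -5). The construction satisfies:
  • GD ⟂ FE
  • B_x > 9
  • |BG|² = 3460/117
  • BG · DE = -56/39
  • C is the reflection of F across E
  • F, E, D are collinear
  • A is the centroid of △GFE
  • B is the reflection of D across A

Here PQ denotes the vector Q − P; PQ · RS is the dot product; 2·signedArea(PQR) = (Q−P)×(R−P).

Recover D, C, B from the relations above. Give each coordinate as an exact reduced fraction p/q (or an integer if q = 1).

B = (370/39, 3/13)
C = (0, -8)
D = (50/13, -29/13)

1. D_x = 50/13  [F, E, D are collinear ∩ GD ⟂ FE]
2. D_y = -29/13  [F, E, D are collinear ∩ GD ⟂ FE]
   → D = (50/13, -29/13)
3. C_x = 0  [C is the reflection of F across E]
4. C_y = -8  [C is the reflection of F across E]
   → C = (0, -8)
5. B_x = 370/39  [B is the reflection of D across A]
6. B_y = 3/13  [B is the reflection of D across A]
   → B = (370/39, 3/13)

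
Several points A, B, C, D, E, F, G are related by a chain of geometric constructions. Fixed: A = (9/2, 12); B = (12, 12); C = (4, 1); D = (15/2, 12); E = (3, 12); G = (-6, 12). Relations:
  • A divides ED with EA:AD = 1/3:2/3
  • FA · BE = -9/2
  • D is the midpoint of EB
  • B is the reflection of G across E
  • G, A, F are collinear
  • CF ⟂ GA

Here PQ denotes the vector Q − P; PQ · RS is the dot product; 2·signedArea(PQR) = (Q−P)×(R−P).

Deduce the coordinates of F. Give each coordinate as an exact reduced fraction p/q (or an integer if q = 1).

1. F_x = 4  [G, A, F are collinear ∩ CF ⟂ GA]
2. F_y = 12  [G, A, F are collinear ∩ CF ⟂ GA]
   → F = (4, 12)

F = (4, 12)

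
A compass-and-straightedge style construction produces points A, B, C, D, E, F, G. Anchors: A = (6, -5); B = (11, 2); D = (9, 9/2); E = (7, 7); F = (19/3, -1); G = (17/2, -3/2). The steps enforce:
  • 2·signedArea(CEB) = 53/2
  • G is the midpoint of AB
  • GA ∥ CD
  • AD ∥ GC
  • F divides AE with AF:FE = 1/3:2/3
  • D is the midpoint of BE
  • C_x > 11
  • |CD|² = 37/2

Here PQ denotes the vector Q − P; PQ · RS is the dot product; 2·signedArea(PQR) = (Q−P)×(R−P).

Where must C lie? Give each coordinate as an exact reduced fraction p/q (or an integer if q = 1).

1. C_x = 23/2  [GA ∥ CD ∩ AD ∥ GC]
2. C_y = 8  [GA ∥ CD ∩ AD ∥ GC]
   → C = (23/2, 8)

C = (23/2, 8)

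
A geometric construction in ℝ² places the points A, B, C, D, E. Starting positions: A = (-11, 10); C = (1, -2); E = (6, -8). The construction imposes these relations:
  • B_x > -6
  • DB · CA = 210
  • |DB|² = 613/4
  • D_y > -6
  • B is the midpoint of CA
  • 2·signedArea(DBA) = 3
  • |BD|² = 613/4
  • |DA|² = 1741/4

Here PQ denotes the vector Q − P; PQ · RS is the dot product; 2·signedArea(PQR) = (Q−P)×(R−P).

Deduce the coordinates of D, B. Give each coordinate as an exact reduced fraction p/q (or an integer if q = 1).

1. B_x = -5  [B is the midpoint of CA]
2. B_y = 4  [B is the midpoint of CA]
   → B = (-5, 4)
3. D_x = 7/2  [2·signedArea(DBA) = 3 ∩ DB · CA = 210]
4. D_y = -5  [2·signedArea(DBA) = 3 ∩ DB · CA = 210]
   → D = (7/2, -5)

B = (-5, 4)
D = (7/2, -5)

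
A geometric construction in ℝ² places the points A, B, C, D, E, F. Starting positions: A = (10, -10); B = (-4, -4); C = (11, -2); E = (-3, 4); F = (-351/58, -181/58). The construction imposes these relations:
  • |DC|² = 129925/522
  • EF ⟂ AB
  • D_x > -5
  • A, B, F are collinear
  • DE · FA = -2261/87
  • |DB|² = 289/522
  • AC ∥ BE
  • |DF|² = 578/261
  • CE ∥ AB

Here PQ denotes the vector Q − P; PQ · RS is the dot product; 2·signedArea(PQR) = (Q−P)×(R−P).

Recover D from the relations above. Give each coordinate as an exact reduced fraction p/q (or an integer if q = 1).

D = (-815/174, -215/58)

1. D_x = -815/174  [line -931/58·x + 399/58·y + -8645/174 = 0 ∩ |DF|² = 578/261]
2. D_y = -215/58  [line -931/58·x + 399/58·y + -8645/174 = 0 ∩ |DF|² = 578/261]
   → D = (-815/174, -215/58)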